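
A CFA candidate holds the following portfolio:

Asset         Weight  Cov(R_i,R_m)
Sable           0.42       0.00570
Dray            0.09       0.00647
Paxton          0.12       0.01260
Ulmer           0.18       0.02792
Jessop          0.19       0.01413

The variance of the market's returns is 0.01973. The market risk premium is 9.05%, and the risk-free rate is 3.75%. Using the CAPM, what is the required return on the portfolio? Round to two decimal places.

β_Sable = 0.00570 / 0.01973 = 0.2889
β_Dray = 0.00647 / 0.01973 = 0.3279
β_Paxton = 0.01260 / 0.01973 = 0.6386
β_Ulmer = 0.02792 / 0.01973 = 1.4151
β_Jessop = 0.01413 / 0.01973 = 0.7162
β_P = Σ w_i β_i = 0.42×0.2889 + 0.09×0.3279 + 0.12×0.6386 + 0.18×1.4151 + 0.19×0.7162 = 0.6183
E(R_P) = R_f + β_P × MRP = 3.75% + 0.6183 × 9.05% = 9.35%

9.35%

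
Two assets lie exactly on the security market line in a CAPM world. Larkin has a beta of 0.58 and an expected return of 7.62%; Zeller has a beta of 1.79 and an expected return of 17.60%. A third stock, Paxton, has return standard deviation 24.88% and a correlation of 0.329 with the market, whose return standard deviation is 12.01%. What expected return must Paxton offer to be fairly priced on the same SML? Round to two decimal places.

8.46%

MRP = (17.60% − 7.62%) / (1.79 − 0.58) = 8.2479%
R_f = 7.62% − 0.58 × 8.2479% = 2.8362%
β_Paxton = ρ·σ_i/σ_m = 0.329 × 24.88 / 12.01 = 0.6816
E(R_Paxton) = R_f + β × MRP = 2.8362% + 0.6816 × 8.2479% = 8.46%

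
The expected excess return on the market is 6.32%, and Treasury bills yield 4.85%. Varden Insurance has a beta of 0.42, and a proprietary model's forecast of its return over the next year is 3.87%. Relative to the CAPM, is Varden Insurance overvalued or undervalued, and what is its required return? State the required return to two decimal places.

Overvalued; required return 7.50%

Required return = R_f + β·MRP = 4.85% + 0.42 × 6.32% = 7.50%
Forecast 3.87% < required 7.50% → the stock plots below the SML → overvalued.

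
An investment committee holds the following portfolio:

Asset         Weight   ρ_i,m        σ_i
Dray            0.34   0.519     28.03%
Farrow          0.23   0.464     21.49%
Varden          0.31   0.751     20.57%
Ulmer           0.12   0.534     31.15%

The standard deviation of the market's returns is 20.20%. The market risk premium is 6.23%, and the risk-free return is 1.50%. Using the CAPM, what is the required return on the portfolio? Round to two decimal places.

5.83%

β_Dray = 0.519 × 28.03% / 20.20% = 0.7202
β_Farrow = 0.464 × 21.49% / 20.20% = 0.4936
β_Varden = 0.751 × 20.57% / 20.20% = 0.7648
β_Ulmer = 0.534 × 31.15% / 20.20% = 0.8235
β_P = Σ w_i β_i = 0.34×0.7202 + 0.23×0.4936 + 0.31×0.7648 + 0.12×0.8235 = 0.6943
E(R_P) = R_f + β_P × MRP = 1.50% + 0.6943 × 6.23% = 5.83%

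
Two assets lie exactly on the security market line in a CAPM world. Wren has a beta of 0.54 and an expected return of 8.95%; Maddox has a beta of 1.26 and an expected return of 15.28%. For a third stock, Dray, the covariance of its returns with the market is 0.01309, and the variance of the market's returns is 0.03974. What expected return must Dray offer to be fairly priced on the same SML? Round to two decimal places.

7.10%

MRP = (15.28% − 8.95%) / (1.26 − 0.54) = 8.7917%
R_f = 8.95% − 0.54 × 8.7917% = 4.2025%
β_Dray = Cov / Var(R_m) = 0.01309 / 0.03974 = 0.3294
E(R_Dray) = R_f + β × MRP = 4.2025% + 0.3294 × 8.7917% = 7.10%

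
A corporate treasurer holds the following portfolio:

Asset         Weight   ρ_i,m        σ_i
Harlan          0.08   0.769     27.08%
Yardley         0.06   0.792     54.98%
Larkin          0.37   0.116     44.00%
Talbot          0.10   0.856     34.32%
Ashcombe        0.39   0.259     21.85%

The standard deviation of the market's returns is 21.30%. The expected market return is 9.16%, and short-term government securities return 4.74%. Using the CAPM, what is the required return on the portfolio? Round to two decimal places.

β_Harlan = 0.769 × 27.08% / 21.30% = 0.9777
β_Yardley = 0.792 × 54.98% / 21.30% = 2.0443
β_Larkin = 0.116 × 44.00% / 21.30% = 0.2396
β_Talbot = 0.856 × 34.32% / 21.30% = 1.3792
β_Ashcombe = 0.259 × 21.85% / 21.30% = 0.2657
β_P = Σ w_i β_i = 0.08×0.9777 + 0.06×2.0443 + 0.37×0.2396 + 0.10×1.3792 + 0.39×0.2657 = 0.5311
MRP = 9.16% − 4.74% = 4.42%
E(R_P) = R_f + β_P × MRP = 4.74% + 0.5311 × 4.42% = 7.09%

7.09%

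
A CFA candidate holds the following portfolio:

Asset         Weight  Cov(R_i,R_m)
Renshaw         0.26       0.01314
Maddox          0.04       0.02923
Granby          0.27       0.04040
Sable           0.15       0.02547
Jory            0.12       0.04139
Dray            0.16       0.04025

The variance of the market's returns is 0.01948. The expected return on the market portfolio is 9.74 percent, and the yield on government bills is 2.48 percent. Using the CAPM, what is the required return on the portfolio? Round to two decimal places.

β_Renshaw = 0.01314 / 0.01948 = 0.6745
β_Maddox = 0.02923 / 0.01948 = 1.5005
β_Granby = 0.04040 / 0.01948 = 2.0739
β_Sable = 0.02547 / 0.01948 = 1.3075
β_Jory = 0.04139 / 0.01948 = 2.1247
β_Dray = 0.04025 / 0.01948 = 2.0662
β_P = Σ w_i β_i = 0.26×0.6745 + 0.04×1.5005 + 0.27×2.0739 + 0.15×1.3075 + 0.12×2.1247 + 0.16×2.0662 = 1.5770
MRP = 9.74% − 2.48% = 7.26%
E(R_P) = R_f + β_P × MRP = 2.48% + 1.5770 × 7.26% = 13.93%

13.93%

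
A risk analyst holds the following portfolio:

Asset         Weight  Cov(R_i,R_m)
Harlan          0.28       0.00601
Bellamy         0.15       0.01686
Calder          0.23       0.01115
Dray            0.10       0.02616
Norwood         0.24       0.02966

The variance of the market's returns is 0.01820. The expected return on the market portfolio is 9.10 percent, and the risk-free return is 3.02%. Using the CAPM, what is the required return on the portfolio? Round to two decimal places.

8.54%

β_Harlan = 0.00601 / 0.01820 = 0.3302
β_Bellamy = 0.01686 / 0.01820 = 0.9264
β_Calder = 0.01115 / 0.01820 = 0.6126
β_Dray = 0.02616 / 0.01820 = 1.4374
β_Norwood = 0.02966 / 0.01820 = 1.6297
β_P = Σ w_i β_i = 0.28×0.3302 + 0.15×0.9264 + 0.23×0.6126 + 0.10×1.4374 + 0.24×1.6297 = 0.9072
MRP = 9.10% − 3.02% = 6.08%
E(R_P) = R_f + β_P × MRP = 3.02% + 0.9072 × 6.08% = 8.54%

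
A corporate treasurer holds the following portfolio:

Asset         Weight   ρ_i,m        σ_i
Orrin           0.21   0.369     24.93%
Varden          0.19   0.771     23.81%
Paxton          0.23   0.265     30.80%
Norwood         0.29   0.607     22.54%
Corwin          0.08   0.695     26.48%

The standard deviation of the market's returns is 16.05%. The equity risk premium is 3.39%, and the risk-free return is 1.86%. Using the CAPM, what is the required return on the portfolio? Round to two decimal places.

β_Orrin = 0.369 × 24.93% / 16.05% = 0.5732
β_Varden = 0.771 × 23.81% / 16.05% = 1.1438
β_Paxton = 0.265 × 30.80% / 16.05% = 0.5085
β_Norwood = 0.607 × 22.54% / 16.05% = 0.8524
β_Corwin = 0.695 × 26.48% / 16.05% = 1.1466
β_P = Σ w_i β_i = 0.21×0.5732 + 0.19×1.1438 + 0.23×0.5085 + 0.29×0.8524 + 0.08×1.1466 = 0.7936
E(R_P) = R_f + β_P × MRP = 1.86% + 0.7936 × 3.39% = 4.55%

4.55%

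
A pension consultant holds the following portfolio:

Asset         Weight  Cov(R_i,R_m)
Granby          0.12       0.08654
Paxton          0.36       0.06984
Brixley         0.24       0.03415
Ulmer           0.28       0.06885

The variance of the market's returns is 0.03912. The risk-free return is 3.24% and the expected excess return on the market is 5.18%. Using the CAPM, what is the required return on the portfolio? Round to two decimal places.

β_Granby = 0.08654 / 0.03912 = 2.2122
β_Paxton = 0.06984 / 0.03912 = 1.7853
β_Brixley = 0.03415 / 0.03912 = 0.8730
β_Ulmer = 0.06885 / 0.03912 = 1.7600
β_P = Σ w_i β_i = 0.12×2.2122 + 0.36×1.7853 + 0.24×0.8730 + 0.28×1.7600 = 1.6105
E(R_P) = R_f + β_P × MRP = 3.24% + 1.6105 × 5.18% = 11.58%

11.58%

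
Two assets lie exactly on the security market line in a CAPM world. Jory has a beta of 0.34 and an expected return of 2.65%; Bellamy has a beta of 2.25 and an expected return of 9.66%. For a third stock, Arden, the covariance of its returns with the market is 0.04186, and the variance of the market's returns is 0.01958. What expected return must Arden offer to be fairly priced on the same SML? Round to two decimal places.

9.25%

MRP = (9.66% − 2.65%) / (2.25 − 0.34) = 3.6702%
R_f = 2.65% − 0.34 × 3.6702% = 1.4021%
β_Arden = Cov / Var(R_m) = 0.04186 / 0.01958 = 2.1379
E(R_Arden) = R_f + β × MRP = 1.4021% + 2.1379 × 3.6702% = 9.25%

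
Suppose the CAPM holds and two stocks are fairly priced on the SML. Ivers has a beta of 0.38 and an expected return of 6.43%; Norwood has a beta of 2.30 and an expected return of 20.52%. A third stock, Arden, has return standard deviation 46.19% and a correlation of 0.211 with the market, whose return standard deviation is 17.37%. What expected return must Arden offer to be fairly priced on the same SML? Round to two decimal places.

MRP = (20.52% − 6.43%) / (2.30 − 0.38) = 7.3385%
R_f = 6.43% − 0.38 × 7.3385% = 3.6414%
β_Arden = ρ·σ_i/σ_m = 0.211 × 46.19 / 17.37 = 0.5611
E(R_Arden) = R_f + β × MRP = 3.6414% + 0.5611 × 7.3385% = 7.76%

7.76%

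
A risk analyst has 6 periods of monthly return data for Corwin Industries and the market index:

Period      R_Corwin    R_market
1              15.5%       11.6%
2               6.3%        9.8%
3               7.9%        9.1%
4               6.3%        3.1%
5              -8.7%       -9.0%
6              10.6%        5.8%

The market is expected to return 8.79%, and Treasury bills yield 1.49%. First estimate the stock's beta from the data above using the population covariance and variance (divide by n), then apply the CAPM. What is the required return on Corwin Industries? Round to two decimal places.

8.71%

Mean R_i = (15.5 + 6.3 + 7.9 + 6.3 − 8.7 + 10.6) / 6 = 6.3167%
Mean R_m = (11.6 + 9.8 + 9.1 + 3.1 − 9.0 + 5.8) / 6 = 5.0667%
Σ(R_i − R̄_i)(R_m − R̄_m) = 280.7133  ⇒  Cov = 280.7133 / 6 = 46.7856
Σ(R_m − R̄_m)² = 283.6333  ⇒  Var(R_m) = 283.6333 / 6 = 47.2722
β = Cov / Var(R_m) = 46.7856 / 47.2722 = 0.9897
MRP = 8.79% − 1.49% = 7.30%
E(R) = R_f + β × MRP = 1.49% + 0.9897 × 7.30% = 8.71%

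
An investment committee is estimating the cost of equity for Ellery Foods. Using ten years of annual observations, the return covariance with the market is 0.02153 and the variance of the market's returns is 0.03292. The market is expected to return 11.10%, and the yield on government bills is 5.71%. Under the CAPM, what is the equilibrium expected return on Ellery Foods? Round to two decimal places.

9.24%

β = Cov(R_i, R_m) / Var(R_m) = 0.02153 / 0.03292 = 0.6540
MRP = 11.10% − 5.71% = 5.39%
E(R) = R_f + β × MRP = 5.71% + 0.6540 × 5.39% = 9.24%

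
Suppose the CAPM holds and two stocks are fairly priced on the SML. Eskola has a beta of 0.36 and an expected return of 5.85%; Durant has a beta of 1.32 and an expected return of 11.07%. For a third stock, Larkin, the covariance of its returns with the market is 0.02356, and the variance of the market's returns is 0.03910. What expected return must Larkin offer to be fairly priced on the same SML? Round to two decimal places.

7.17%

MRP = (11.07% − 5.85%) / (1.32 − 0.36) = 5.4375%
R_f = 5.85% − 0.36 × 5.4375% = 3.8925%
β_Larkin = Cov / Var(R_m) = 0.02356 / 0.03910 = 0.6026
E(R_Larkin) = R_f + β × MRP = 3.8925% + 0.6026 × 5.4375% = 7.17%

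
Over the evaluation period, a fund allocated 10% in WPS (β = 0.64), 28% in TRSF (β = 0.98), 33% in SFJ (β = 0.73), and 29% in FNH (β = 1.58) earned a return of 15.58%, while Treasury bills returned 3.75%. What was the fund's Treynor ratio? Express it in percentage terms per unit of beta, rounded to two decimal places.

11.40%

β_P = 0.10×0.64 + 0.28×0.98 + 0.33×0.73 + 0.29×1.58 = 1.0375
Treynor = (R_P − R_f) / β_P = (15.58% − 3.75%) / 1.0375 = 11.83% / 1.0375 = 11.40%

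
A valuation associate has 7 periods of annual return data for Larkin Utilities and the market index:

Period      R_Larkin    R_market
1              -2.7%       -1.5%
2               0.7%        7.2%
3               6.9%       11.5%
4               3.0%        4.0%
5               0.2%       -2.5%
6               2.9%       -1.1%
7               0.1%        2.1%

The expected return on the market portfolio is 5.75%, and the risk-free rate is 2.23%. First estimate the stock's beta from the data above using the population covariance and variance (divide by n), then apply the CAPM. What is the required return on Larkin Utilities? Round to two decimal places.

Mean R_i = (-2.7 + 0.7 + 6.9 + 3.0 + 0.2 + 2.9 + 0.1) / 7 = 1.5857%
Mean R_m = (-1.5 + 7.2 + 11.5 + 4.0 − 2.5 − 1.1 + 2.1) / 7 = 2.8143%
Σ(R_i − R̄_i)(R_m − R̄_m) = 65.7214  ⇒  Cov = 65.7214 / 7 = 9.3888
Σ(R_m − R̄_m)² = 158.7686  ⇒  Var(R_m) = 158.7686 / 7 = 22.6812
β = Cov / Var(R_m) = 9.3888 / 22.6812 = 0.4139
MRP = 5.75% − 2.23% = 3.52%
E(R) = R_f + β × MRP = 2.23% + 0.4139 × 3.52% = 3.69%

3.69%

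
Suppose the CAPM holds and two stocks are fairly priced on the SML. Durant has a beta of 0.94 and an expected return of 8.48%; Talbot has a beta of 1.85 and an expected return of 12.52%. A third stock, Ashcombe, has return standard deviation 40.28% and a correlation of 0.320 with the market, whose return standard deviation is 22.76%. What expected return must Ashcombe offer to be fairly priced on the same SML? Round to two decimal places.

MRP = (12.52% − 8.48%) / (1.85 − 0.94) = 4.4396%
R_f = 8.48% − 0.94 × 4.4396% = 4.3068%
β_Ashcombe = ρ·σ_i/σ_m = 0.320 × 40.28 / 22.76 = 0.5663
E(R_Ashcombe) = R_f + β × MRP = 4.3068% + 0.5663 × 4.4396% = 6.82%

6.82%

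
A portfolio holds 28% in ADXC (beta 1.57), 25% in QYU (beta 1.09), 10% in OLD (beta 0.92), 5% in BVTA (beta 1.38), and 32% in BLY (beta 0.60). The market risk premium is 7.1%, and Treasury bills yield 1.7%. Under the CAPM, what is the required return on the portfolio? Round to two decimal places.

9.26%

β_P = Σ w_i β_i = 0.28×1.57 + 0.25×1.09 + 0.10×0.92 + 0.05×1.38 + 0.32×0.60 = 1.0651
E(R_P) = R_f + β_P × MRP = 1.7% + 1.0651 × 7.1% = 9.26%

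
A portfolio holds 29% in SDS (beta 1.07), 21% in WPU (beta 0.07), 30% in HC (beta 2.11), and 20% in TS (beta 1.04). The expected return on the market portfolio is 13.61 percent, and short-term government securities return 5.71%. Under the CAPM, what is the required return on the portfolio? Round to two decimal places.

β_P = Σ w_i β_i = 0.29×1.07 + 0.21×0.07 + 0.30×2.11 + 0.20×1.04 = 1.1660
MRP = 13.61% − 5.71% = 7.90%
E(R_P) = R_f + β_P × MRP = 5.71% + 1.1660 × 7.90% = 14.92%

14.92%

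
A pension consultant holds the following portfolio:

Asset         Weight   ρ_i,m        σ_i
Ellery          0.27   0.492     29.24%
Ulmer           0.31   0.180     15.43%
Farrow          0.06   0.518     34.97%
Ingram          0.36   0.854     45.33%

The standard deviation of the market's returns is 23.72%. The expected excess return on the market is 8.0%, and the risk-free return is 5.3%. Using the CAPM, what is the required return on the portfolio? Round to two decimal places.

11.97%

β_Ellery = 0.492 × 29.24% / 23.72% = 0.6065
β_Ulmer = 0.180 × 15.43% / 23.72% = 0.1171
β_Farrow = 0.518 × 34.97% / 23.72% = 0.7637
β_Ingram = 0.854 × 45.33% / 23.72% = 1.6320
β_P = Σ w_i β_i = 0.27×0.6065 + 0.31×0.1171 + 0.06×0.7637 + 0.36×1.6320 = 0.8334
E(R_P) = R_f + β_P × MRP = 5.3% + 0.8334 × 8.0% = 11.97%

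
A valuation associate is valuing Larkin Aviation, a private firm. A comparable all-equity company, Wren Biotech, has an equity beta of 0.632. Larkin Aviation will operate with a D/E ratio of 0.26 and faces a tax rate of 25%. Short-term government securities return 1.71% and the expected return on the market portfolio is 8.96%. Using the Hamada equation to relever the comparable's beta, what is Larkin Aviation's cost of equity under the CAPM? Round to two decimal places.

7.19%

β_L = β_U × [1 + (1 − t)(D/E)] = 0.632 × [1 + (1 − 0.25) × 0.26]
    = 0.632 × [1 + 0.75 × 0.26] = 0.632 × 1.1950 = 0.7552
MRP = 8.96% − 1.71% = 7.25%
E(R) = R_f + β_L × MRP = 1.71% + 0.7552 × 7.25% = 7.19%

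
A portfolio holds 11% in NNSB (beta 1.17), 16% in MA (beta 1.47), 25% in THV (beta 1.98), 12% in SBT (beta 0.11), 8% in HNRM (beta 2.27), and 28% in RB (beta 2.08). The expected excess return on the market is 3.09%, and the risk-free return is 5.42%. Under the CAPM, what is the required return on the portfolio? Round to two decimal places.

10.48%

β_P = Σ w_i β_i = 0.11×1.17 + 0.16×1.47 + 0.25×1.98 + 0.12×0.11 + 0.08×2.27 + 0.28×2.08 = 1.6361
E(R_P) = R_f + β_P × MRP = 5.42% + 1.6361 × 3.09% = 10.48%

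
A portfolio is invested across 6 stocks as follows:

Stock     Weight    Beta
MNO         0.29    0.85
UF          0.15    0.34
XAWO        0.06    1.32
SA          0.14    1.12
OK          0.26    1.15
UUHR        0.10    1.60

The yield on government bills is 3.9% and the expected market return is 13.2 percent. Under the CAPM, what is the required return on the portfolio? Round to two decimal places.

β_P = Σ w_i β_i = 0.29×0.85 + 0.15×0.34 + 0.06×1.32 + 0.14×1.12 + 0.26×1.15 + 0.10×1.60 = 0.9925
MRP = 13.2% − 3.9% = 9.30%
E(R_P) = R_f + β_P × MRP = 3.9% + 0.9925 × 9.3% = 13.13%

13.13%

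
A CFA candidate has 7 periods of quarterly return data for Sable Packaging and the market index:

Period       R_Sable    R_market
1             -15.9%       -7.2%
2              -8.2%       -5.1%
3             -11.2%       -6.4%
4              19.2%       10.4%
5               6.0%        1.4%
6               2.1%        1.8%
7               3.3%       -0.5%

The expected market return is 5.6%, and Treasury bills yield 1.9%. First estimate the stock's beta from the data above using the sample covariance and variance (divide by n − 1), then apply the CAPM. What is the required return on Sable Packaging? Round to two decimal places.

Mean R_i = (-15.9 − 8.2 − 11.2 + 19.2 + 6.0 + 2.1 + 3.3) / 7 = -0.6714%
Mean R_m = (-7.2 − 5.1 − 6.4 + 10.4 + 1.4 + 1.8 − 0.5) / 7 = -0.8000%
Σ(R_i − R̄_i)(R_m − R̄_m) = 434.4300  ⇒  Cov = 434.4300 / 6 = 72.4050
Σ(R_m − R̄_m)² = 227.9400  ⇒  Var(R_m) = 227.9400 / 6 = 37.9900
β = Cov / Var(R_m) = 72.4050 / 37.9900 = 1.9059
MRP = 5.6% − 1.9% = 3.70%
E(R) = R_f + β × MRP = 1.9% + 1.9059 × 3.7% = 8.95%

8.95%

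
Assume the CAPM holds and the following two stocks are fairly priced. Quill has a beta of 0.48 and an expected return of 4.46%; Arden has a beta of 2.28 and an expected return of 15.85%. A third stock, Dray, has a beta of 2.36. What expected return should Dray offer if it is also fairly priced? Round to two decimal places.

16.36%

MRP (SML slope) = (15.85% − 4.46%) / (2.28 − 0.48) = 11.39% / 1.80 = 6.3278%
R_f (intercept) = 4.46% − 0.48 × 6.3278% = 1.4227%
E(R_Dray) = R_f + β × MRP = 1.4227% + 2.36 × 6.3278% = 16.36%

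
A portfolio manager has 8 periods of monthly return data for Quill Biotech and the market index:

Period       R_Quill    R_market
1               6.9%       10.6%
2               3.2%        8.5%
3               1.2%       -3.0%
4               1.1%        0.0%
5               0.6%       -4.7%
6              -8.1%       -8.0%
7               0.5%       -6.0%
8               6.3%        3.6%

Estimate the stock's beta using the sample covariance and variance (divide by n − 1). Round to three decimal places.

Mean R_i = (6.9 + 3.2 + 1.2 + 1.1 + 0.6 − 8.1 + 0.5 + 6.3) / 8 = 1.4625%
Mean R_m = (10.6 + 8.5 − 3.0 + 0.0 − 4.7 − 8.0 − 6.0 + 3.6) / 8 = 0.1250%
Σ(R_i − R̄_i)(R_m − R̄_m) = 176.9375  ⇒  Cov = 176.9375 / 7 = 25.2768
Σ(R_m − R̄_m)² = 328.5350  ⇒  Var(R_m) = 328.5350 / 7 = 46.9336
β = Cov / Var(R_m) = 25.2768 / 46.9336 = 0.5386

0.539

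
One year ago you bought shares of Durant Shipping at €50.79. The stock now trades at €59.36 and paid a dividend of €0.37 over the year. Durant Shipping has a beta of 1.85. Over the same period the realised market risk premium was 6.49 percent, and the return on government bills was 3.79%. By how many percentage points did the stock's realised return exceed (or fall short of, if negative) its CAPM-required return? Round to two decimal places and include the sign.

+1.81%

Realised HPR = (P1 + D1 − P0) / P0 = (59.36 + 0.37 − 50.79) / 50.79 = 8.94 / 50.79 = 17.6019%
CAPM required = R_f + β·MRP = 3.79% + 1.85 × 6.49% = 15.7965%
α = realised − required = 17.6019% − 15.7965% = +1.81%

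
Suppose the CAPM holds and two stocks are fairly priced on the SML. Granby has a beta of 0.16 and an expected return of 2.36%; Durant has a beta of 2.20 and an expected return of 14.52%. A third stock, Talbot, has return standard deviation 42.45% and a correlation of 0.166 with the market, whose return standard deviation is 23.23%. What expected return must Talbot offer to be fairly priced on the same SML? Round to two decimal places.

3.21%

MRP = (14.52% − 2.36%) / (2.20 − 0.16) = 5.9608%
R_f = 2.36% − 0.16 × 5.9608% = 1.4063%
β_Talbot = ρ·σ_i/σ_m = 0.166 × 42.45 / 23.23 = 0.3033
E(R_Talbot) = R_f + β × MRP = 1.4063% + 0.3033 × 5.9608% = 3.21%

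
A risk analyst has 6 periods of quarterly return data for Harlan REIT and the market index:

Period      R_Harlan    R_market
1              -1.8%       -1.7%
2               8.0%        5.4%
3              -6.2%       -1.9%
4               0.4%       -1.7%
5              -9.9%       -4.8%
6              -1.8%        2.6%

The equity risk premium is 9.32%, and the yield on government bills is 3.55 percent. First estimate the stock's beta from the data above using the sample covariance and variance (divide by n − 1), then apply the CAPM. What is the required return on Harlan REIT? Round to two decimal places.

16.82%

Mean R_i = (-1.8 + 8.0 − 6.2 + 0.4 − 9.9 − 1.8) / 6 = -1.8833%
Mean R_m = (-1.7 + 5.4 − 1.9 − 1.7 − 4.8 + 2.6) / 6 = -0.3500%
Σ(R_i − R̄_i)(R_m − R̄_m) = 96.2450  ⇒  Cov = 96.2450 / 5 = 19.2490
Σ(R_m − R̄_m)² = 67.6150  ⇒  Var(R_m) = 67.6150 / 5 = 13.5230
β = Cov / Var(R_m) = 19.2490 / 13.5230 = 1.4234
E(R) = R_f + β × MRP = 3.55% + 1.4234 × 9.32% = 16.82%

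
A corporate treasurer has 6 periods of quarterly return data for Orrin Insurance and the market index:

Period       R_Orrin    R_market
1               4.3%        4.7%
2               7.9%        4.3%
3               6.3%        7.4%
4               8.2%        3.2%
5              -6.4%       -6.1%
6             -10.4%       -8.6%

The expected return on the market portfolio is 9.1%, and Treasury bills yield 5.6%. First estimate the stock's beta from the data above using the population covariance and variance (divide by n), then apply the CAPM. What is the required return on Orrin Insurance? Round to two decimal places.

Mean R_i = (4.3 + 7.9 + 6.3 + 8.2 − 6.4 − 10.4) / 6 = 1.6500%
Mean R_m = (4.7 + 4.3 + 7.4 + 3.2 − 6.1 − 8.6) / 6 = 0.8167%
Σ(R_i − R̄_i)(R_m − R̄_m) = 247.4350  ⇒  Cov = 247.4350 / 6 = 41.2392
Σ(R_m − R̄_m)² = 212.7483  ⇒  Var(R_m) = 212.7483 / 6 = 35.4581
β = Cov / Var(R_m) = 41.2392 / 35.4581 = 1.1630
MRP = 9.1% − 5.6% = 3.50%
E(R) = R_f + β × MRP = 5.6% + 1.1630 × 3.5% = 9.67%

9.67%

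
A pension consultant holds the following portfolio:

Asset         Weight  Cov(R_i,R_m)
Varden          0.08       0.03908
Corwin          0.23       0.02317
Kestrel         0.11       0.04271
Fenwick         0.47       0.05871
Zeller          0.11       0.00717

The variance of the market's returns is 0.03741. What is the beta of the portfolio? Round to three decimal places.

β_Varden = 0.03908 / 0.03741 = 1.0446
β_Corwin = 0.02317 / 0.03741 = 0.6194
β_Kestrel = 0.04271 / 0.03741 = 1.1417
β_Fenwick = 0.05871 / 0.03741 = 1.5694
β_Zeller = 0.00717 / 0.03741 = 0.1917
β_P = Σ w_i β_i = 0.08×1.0446 + 0.23×0.6194 + 0.11×1.1417 + 0.47×1.5694 + 0.11×0.1917 = 1.1103

1.110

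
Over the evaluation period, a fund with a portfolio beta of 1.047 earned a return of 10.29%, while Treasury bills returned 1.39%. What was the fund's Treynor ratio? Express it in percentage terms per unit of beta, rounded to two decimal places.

Treynor = (R_P − R_f) / β_P = (10.29% − 1.39%) / 1.0470 = 8.90% / 1.0470 = 8.50%

8.50%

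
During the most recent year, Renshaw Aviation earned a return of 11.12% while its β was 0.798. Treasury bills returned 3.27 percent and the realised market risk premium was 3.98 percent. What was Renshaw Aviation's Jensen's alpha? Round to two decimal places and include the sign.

CAPM benchmark = R_f + β(R_m − R_f) = 3.27% + 0.798 × 3.98% = 6.44604%
α = actual − benchmark = 11.12% − 6.44604% = +4.67%

+4.67%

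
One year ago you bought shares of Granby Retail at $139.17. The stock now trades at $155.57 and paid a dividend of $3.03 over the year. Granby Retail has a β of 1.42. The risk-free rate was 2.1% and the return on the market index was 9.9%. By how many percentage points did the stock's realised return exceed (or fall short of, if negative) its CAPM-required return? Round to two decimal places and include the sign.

Realised HPR = (P1 + D1 − P0) / P0 = (155.57 + 3.03 − 139.17) / 139.17 = 19.43 / 139.17 = 13.9613%
MRP = 9.9% − 2.1% = 7.80%
CAPM required = R_f + β·MRP = 2.1% + 1.42 × 7.8% = 13.1760%
α = realised − required = 13.9613% − 13.1760% = +0.79%

+0.79%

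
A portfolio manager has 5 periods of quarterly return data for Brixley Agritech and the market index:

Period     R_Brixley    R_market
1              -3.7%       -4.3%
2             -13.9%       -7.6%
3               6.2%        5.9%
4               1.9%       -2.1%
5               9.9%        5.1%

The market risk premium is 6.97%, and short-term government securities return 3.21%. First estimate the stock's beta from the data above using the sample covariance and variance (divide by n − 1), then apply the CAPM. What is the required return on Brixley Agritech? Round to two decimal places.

13.43%

Mean R_i = (-3.7 − 13.9 + 6.2 + 1.9 + 9.9) / 5 = 0.0800%
Mean R_m = (-4.3 − 7.6 + 5.9 − 2.1 + 5.1) / 5 = -0.6000%
Σ(R_i − R̄_i)(R_m − R̄_m) = 204.8700  ⇒  Cov = 204.8700 / 4 = 51.2175
Σ(R_m − R̄_m)² = 139.6800  ⇒  Var(R_m) = 139.6800 / 4 = 34.9200
β = Cov / Var(R_m) = 51.2175 / 34.9200 = 1.4667
E(R) = R_f + β × MRP = 3.21% + 1.4667 × 6.97% = 13.43%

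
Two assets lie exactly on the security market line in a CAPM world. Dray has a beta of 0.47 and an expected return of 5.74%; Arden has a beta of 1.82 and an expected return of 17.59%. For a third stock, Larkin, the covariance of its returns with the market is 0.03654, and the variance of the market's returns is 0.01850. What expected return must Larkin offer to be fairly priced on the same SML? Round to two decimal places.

MRP = (17.59% − 5.74%) / (1.82 − 0.47) = 8.7778%
R_f = 5.74% − 0.47 × 8.7778% = 1.6144%
β_Larkin = Cov / Var(R_m) = 0.03654 / 0.01850 = 1.9751
E(R_Larkin) = R_f + β × MRP = 1.6144% + 1.9751 × 8.7778% = 18.95%

18.95%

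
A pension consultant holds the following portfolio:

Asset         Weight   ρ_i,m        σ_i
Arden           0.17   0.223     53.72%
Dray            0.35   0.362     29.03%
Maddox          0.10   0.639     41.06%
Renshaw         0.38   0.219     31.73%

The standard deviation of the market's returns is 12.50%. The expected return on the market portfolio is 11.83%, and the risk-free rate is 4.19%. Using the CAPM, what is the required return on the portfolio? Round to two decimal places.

β_Arden = 0.223 × 53.72% / 12.50% = 0.9584
β_Dray = 0.362 × 29.03% / 12.50% = 0.8407
β_Maddox = 0.639 × 41.06% / 12.50% = 2.0990
β_Renshaw = 0.219 × 31.73% / 12.50% = 0.5559
β_P = Σ w_i β_i = 0.17×0.9584 + 0.35×0.8407 + 0.10×2.0990 + 0.38×0.5559 = 0.8783
MRP = 11.83% − 4.19% = 7.64%
E(R_P) = R_f + β_P × MRP = 4.19% + 0.8783 × 7.64% = 10.90%

10.90%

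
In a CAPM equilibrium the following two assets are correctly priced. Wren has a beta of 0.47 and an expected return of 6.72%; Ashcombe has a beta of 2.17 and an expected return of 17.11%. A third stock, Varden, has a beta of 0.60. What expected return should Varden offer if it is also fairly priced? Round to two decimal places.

MRP (SML slope) = (17.11% − 6.72%) / (2.17 − 0.47) = 10.39% / 1.70 = 6.1118%
R_f (intercept) = 6.72% − 0.47 × 6.1118% = 3.8475%
E(R_Varden) = R_f + β × MRP = 3.8475% + 0.60 × 6.1118% = 7.51%

7.51%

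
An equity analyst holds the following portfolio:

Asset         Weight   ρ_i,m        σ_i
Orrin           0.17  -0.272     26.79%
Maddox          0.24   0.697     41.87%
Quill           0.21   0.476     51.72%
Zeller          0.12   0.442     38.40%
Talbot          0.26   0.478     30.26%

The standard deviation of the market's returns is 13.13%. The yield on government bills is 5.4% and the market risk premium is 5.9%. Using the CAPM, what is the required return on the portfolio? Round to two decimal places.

β_Orrin = -0.272 × 26.79% / 13.13% = -0.5550
β_Maddox = 0.697 × 41.87% / 13.13% = 2.2226
β_Quill = 0.476 × 51.72% / 13.13% = 1.8750
β_Zeller = 0.442 × 38.40% / 13.13% = 1.2927
β_Talbot = 0.478 × 30.26% / 13.13% = 1.1016
β_P = Σ w_i β_i = 0.17×-0.5550 + 0.24×2.2226 + 0.21×1.8750 + 0.12×1.2927 + 0.26×1.1016 = 1.2744
E(R_P) = R_f + β_P × MRP = 5.4% + 1.2744 × 5.9% = 12.92%

12.92%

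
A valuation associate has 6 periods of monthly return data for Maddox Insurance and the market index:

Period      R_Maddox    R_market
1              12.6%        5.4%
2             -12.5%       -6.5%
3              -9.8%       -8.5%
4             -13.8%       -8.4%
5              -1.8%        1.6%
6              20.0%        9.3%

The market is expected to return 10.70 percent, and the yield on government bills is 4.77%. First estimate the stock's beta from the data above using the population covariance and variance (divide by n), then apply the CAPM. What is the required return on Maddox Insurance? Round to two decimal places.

Mean R_i = (12.6 − 12.5 − 9.8 − 13.8 − 1.8 + 20.0) / 6 = -0.8833%
Mean R_m = (5.4 − 6.5 − 8.5 − 8.4 + 1.6 + 9.3) / 6 = -1.1833%
Σ(R_i − R̄_i)(R_m − R̄_m) = 525.3583  ⇒  Cov = 525.3583 / 6 = 87.5597
Σ(R_m − R̄_m)² = 294.8683  ⇒  Var(R_m) = 294.8683 / 6 = 49.1447
β = Cov / Var(R_m) = 87.5597 / 49.1447 = 1.7817
MRP = 10.70% − 4.77% = 5.93%
E(R) = R_f + β × MRP = 4.77% + 1.7817 × 5.93% = 15.34%

15.34%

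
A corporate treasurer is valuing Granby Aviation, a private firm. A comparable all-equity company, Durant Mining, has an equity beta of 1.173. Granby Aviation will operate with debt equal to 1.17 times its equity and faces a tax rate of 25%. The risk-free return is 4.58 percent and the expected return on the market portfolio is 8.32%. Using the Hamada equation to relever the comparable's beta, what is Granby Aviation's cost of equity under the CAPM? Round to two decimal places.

β_L = β_U × [1 + (1 − t)(D/E)] = 1.173 × [1 + (1 − 0.25) × 1.17]
    = 1.173 × [1 + 0.75 × 1.17] = 1.173 × 1.8775 = 2.2023
MRP = 8.32% − 4.58% = 3.74%
E(R) = R_f + β_L × MRP = 4.58% + 2.2023 × 3.74% = 12.82%

12.82%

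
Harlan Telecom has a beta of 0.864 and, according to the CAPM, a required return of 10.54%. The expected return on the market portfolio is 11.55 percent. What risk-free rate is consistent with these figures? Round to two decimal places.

E(R) = R_f + β(E(R_m) − R_f) = R_f(1 − β) + β·E(R_m)
10.54% = R_f × (1 − 0.864) + 0.864 × 11.55%
10.54% = R_f × 0.136 + 9.97920%
R_f = (10.54% − 9.97920%) / 0.136 = 4.12%

4.12%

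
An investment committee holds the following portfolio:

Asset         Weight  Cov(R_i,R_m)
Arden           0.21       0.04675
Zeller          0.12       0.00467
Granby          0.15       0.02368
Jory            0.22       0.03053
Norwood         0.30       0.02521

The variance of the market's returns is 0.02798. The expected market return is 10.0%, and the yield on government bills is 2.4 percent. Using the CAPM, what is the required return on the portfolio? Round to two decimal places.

10.06%

β_Arden = 0.04675 / 0.02798 = 1.6708
β_Zeller = 0.00467 / 0.02798 = 0.1669
β_Granby = 0.02368 / 0.02798 = 0.8463
β_Jory = 0.03053 / 0.02798 = 1.0911
β_Norwood = 0.02521 / 0.02798 = 0.9010
β_P = Σ w_i β_i = 0.21×1.6708 + 0.12×0.1669 + 0.15×0.8463 + 0.22×1.0911 + 0.30×0.9010 = 1.0082
MRP = 10.0% − 2.4% = 7.60%
E(R_P) = R_f + β_P × MRP = 2.4% + 1.0082 × 7.6% = 10.06%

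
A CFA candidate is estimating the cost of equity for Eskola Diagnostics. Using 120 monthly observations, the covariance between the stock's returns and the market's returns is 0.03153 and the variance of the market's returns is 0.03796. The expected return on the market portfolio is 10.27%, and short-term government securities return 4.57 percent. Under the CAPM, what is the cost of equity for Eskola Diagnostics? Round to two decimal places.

9.30%

β = Cov(R_i, R_m) / Var(R_m) = 0.03153 / 0.03796 = 0.8306
MRP = 10.27% − 4.57% = 5.70%
E(R) = R_f + β × MRP = 4.57% + 0.8306 × 5.70% = 9.30%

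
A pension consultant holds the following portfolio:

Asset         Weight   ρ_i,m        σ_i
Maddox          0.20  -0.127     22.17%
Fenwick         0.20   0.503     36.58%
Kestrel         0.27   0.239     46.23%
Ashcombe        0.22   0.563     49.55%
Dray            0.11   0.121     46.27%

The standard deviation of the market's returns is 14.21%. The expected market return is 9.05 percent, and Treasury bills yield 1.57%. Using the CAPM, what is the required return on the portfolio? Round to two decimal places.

8.34%

β_Maddox = -0.127 × 22.17% / 14.21% = -0.1981
β_Fenwick = 0.503 × 36.58% / 14.21% = 1.2948
β_Kestrel = 0.239 × 46.23% / 14.21% = 0.7775
β_Ashcombe = 0.563 × 49.55% / 14.21% = 1.9632
β_Dray = 0.121 × 46.27% / 14.21% = 0.3940
β_P = Σ w_i β_i = 0.20×-0.1981 + 0.20×1.2948 + 0.27×0.7775 + 0.22×1.9632 + 0.11×0.3940 = 0.9045
MRP = 9.05% − 1.57% = 7.48%
E(R_P) = R_f + β_P × MRP = 1.57% + 0.9045 × 7.48% = 8.34%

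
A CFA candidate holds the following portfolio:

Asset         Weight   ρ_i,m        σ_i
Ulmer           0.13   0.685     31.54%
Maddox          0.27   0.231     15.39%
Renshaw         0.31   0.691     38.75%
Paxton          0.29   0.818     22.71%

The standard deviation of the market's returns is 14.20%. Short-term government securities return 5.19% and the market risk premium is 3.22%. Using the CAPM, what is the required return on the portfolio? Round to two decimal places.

9.15%

β_Ulmer = 0.685 × 31.54% / 14.20% = 1.5215
β_Maddox = 0.231 × 15.39% / 14.20% = 0.2504
β_Renshaw = 0.691 × 38.75% / 14.20% = 1.8857
β_Paxton = 0.818 × 22.71% / 14.20% = 1.3082
β_P = Σ w_i β_i = 0.13×1.5215 + 0.27×0.2504 + 0.31×1.8857 + 0.29×1.3082 = 1.2293
E(R_P) = R_f + β_P × MRP = 5.19% + 1.2293 × 3.22% = 9.15%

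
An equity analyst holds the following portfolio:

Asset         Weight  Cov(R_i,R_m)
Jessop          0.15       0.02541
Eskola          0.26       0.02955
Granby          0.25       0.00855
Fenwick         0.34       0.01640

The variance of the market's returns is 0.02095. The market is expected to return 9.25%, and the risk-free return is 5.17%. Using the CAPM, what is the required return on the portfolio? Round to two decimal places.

β_Jessop = 0.02541 / 0.02095 = 1.2129
β_Eskola = 0.02955 / 0.02095 = 1.4105
β_Granby = 0.00855 / 0.02095 = 0.4081
β_Fenwick = 0.01640 / 0.02095 = 0.7828
β_P = Σ w_i β_i = 0.15×1.2129 + 0.26×1.4105 + 0.25×0.4081 + 0.34×0.7828 = 0.9168
MRP = 9.25% − 5.17% = 4.08%
E(R_P) = R_f + β_P × MRP = 5.17% + 0.9168 × 4.08% = 8.91%

8.91%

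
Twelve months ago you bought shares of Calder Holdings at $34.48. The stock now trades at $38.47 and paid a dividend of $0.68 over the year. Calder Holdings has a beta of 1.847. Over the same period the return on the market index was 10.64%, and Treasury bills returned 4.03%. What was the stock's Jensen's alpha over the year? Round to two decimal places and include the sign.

-2.69%

Realised HPR = (P1 + D1 − P0) / P0 = (38.47 + 0.68 − 34.48) / 34.48 = 4.67 / 34.48 = 13.5441%
MRP = 10.64% − 4.03% = 6.61%
CAPM required = R_f + β·MRP = 4.03% + 1.847 × 6.61% = 16.23867%
α = realised − required = 13.5441% − 16.23867% = -2.69%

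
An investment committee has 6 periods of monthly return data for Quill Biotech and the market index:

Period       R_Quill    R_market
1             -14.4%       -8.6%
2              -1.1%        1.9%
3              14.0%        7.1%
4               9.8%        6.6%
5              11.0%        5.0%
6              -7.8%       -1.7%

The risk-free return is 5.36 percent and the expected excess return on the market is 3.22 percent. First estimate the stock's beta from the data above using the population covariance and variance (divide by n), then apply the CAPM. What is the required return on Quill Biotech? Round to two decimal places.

11.28%

Mean R_i = (-14.4 − 1.1 + 14.0 + 9.8 + 11.0 − 7.8) / 6 = 1.9167%
Mean R_m = (-8.6 + 1.9 + 7.1 + 6.6 + 5.0 − 1.7) / 6 = 1.7167%
Σ(R_i − R̄_i)(R_m − R̄_m) = 334.3483  ⇒  Cov = 334.3483 / 6 = 55.7247
Σ(R_m − R̄_m)² = 181.7483  ⇒  Var(R_m) = 181.7483 / 6 = 30.2914
β = Cov / Var(R_m) = 55.7247 / 30.2914 = 1.8396
E(R) = R_f + β × MRP = 5.36% + 1.8396 × 3.22% = 11.28%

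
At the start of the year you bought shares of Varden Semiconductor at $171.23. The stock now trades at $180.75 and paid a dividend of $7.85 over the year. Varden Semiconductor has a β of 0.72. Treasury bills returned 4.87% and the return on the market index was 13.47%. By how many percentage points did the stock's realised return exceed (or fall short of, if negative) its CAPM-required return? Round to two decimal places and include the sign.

Realised HPR = (P1 + D1 − P0) / P0 = (180.75 + 7.85 − 171.23) / 171.23 = 17.37 / 171.23 = 10.1443%
MRP = 13.47% − 4.87% = 8.60%
CAPM required = R_f + β·MRP = 4.87% + 0.72 × 8.60% = 11.0620%
α = realised − required = 10.1443% − 11.0620% = -0.92%

-0.92%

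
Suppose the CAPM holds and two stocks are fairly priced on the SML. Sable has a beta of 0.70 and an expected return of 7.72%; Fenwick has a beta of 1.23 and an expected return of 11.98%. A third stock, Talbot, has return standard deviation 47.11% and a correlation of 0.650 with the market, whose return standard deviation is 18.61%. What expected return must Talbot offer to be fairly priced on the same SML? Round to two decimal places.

15.32%

MRP = (11.98% − 7.72%) / (1.23 − 0.70) = 8.0377%
R_f = 7.72% − 0.70 × 8.0377% = 2.0936%
β_Talbot = ρ·σ_i/σ_m = 0.650 × 47.11 / 18.61 = 1.6454
E(R_Talbot) = R_f + β × MRP = 2.0936% + 1.6454 × 8.0377% = 15.32%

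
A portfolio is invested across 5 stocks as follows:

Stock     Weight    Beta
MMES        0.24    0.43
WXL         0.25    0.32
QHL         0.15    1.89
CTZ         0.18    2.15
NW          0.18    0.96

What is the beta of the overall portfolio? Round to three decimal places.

β_P = Σ w_i β_i = 0.24×0.43 + 0.25×0.32 + 0.15×1.89 + 0.18×2.15 + 0.18×0.96 = 1.0265

1.027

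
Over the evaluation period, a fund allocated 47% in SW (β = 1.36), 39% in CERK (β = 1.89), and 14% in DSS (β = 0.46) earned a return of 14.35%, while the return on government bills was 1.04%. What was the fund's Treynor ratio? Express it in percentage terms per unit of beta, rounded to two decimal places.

β_P = 0.47×1.36 + 0.39×1.89 + 0.14×0.46 = 1.4407
Treynor = (R_P − R_f) / β_P = (14.35% − 1.04%) / 1.4407 = 13.31% / 1.4407 = 9.24%

9.24%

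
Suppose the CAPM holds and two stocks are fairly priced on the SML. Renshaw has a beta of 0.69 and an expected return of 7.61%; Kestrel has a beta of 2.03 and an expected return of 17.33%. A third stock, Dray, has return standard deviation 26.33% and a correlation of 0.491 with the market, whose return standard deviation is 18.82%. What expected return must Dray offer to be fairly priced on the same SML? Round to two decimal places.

7.59%

MRP = (17.33% − 7.61%) / (2.03 − 0.69) = 7.2537%
R_f = 7.61% − 0.69 × 7.2537% = 2.6049%
β_Dray = ρ·σ_i/σ_m = 0.491 × 26.33 / 18.82 = 0.6869
E(R_Dray) = R_f + β × MRP = 2.6049% + 0.6869 × 7.2537% = 7.59%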